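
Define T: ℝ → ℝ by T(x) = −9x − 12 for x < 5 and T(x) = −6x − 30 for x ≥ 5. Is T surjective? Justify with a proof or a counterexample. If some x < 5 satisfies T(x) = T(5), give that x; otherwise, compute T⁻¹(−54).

14/3

Both pieces are strictly decreasing (slopes −9 and −6), so each is injective on its own interval.
The left piece maps (−∞, 5) onto (−57, ∞); the right piece maps [5, ∞) onto (−∞, −60].
The union (−57, ∞) ∪ (−∞, −60] omits the interval between −57 and −60; in particular −57 has no preimage. So T is not surjective.
Because the two images are disjoint, no x < 5 has T(x) = T(5), so we compute T⁻¹(−54): −54 lies in (−57, ∞), so solve −9x − 12 = −54: x = (−54 + 12)/(−9) = 14/3.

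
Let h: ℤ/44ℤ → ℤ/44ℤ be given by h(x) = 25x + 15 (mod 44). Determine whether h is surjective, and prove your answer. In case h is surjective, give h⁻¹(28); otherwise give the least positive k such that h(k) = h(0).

41

By definition, h is surjective if every y in the codomain equals h(x) for some x in the domain.
Since gcd(25, 44) = 1, 25 is invertible modulo 44. Euclid's algorithm: 44 = 1·25 + 19, 25 = 1·19 + 6, 19 = 3·6 + 1; back-substituting gives 1 = 37·25 − 21·44, so 25⁻¹ ≡ 37 (mod 44).
Then y ↦ 37(y − 15) is a two-sided inverse to h, so every y ∈ ℤ/44ℤ has a preimage.
Hence h is surjective.
Since h is surjective, we find h⁻¹(28): we need 25x ≡ 28 − 15 ≡ 13 (mod 44). Using 25⁻¹ = 37: x ≡ 37·13 = 481 = 10·44 + 41, so x = 41.
Check: h(41) = 25·41 + 15 = 1040 = 23·44 + 28 ≡ 28 (mod 44).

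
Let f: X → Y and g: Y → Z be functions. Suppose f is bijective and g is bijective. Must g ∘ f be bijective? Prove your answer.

bijective

Injectivity: if g(f(u)) = g(f(v)) then f(u) = f(v) (g injective) so u = v (f injective).
Surjectivity: for c ∈ Z pick b with g(b) = c, then a with f(a) = b; then (g ∘ f)(a) = c.
Thus g ∘ f is bijective.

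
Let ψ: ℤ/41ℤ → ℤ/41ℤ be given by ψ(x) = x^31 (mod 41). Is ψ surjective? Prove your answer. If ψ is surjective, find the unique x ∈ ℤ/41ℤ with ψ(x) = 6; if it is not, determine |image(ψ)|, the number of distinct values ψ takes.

13

Since 41 is prime, the nonzero elements of ℤ/41ℤ form a cyclic group of order 40.
As gcd(31, 40) = 1, raising to the 31st power is a bijection on this group: if u^31 ≡ v^31 then (uv^{−1})^31 = 1, and the only element of order dividing gcd(31, 40) = 1 is 1, so u = v.
With ψ(0) = 0 this makes ψ injective on all of ℤ/41ℤ, hence bijective (finite equal-size domain and codomain). In particular ψ is surjective.
Since ψ is surjective, we find the preimage of 6. The inverse of x ↦ x^31 on (ℤ/41ℤ)^× is x ↦ x^31, because 31·31 = 961 = 24·40 + 1 ≡ 1 (mod 40) and x^{40} = 1 for x ≠ 0 (Fermat). So ψ⁻¹(6) = 6^31 mod 41.
Repeated squaring mod 41: 6^1 ≡ 6, 6^2 ≡ 6² = 36, 6^4 ≡ 36² = 1296 ≡ 25, 6^8 ≡ 25² = 625 ≡ 10, 6^16 ≡ 10² = 100 ≡ 18. Since 31 = 16 + 8 + 4 + 2 + 1, 6^31 ≡ 18·10·25·36·6: 18·10 = 180 ≡ 16, then 16·25 = 400 ≡ 31, then 31·36 = 1116 ≡ 9, then 9·6 = 54 ≡ 13. So 6^31 ≡ 13 (mod 41).
Hence ψ⁻¹(6) = 13.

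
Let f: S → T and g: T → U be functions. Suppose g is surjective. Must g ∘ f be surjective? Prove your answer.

not surjective

No. Take S = {0}, T = U = {0, 1, 2, 3, 4}, f(0) = 0, and g = identity (surjective).
Then (g ∘ f)(0) = 0, and 4 ∈ U has no preimage under g ∘ f, so g ∘ f is not surjective.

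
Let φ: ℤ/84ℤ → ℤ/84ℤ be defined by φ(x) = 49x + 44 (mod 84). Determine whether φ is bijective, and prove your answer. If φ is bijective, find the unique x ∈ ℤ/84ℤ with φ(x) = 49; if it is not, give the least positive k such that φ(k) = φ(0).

We have gcd(49, 84) = 7 > 1. Taking x_1 = 0 and x_2 = 12: φ(0) = 44 and φ(12) = 49·12 + 44 = 632 ≡ 44 (mod 84).
So φ(0) = φ(12) while 0 ≠ 12, therefore φ is not injective, hence not bijective.
Since φ is not bijective, we find the least positive k with φ(k) = φ(0): this means 49k ≡ 0 (mod 84), i.e. 84 ∣ 49k. Since gcd(49, 84) = 7, dividing through by 7 this holds exactly when 12 ∣ 7k, and as gcd(7, 12) = 1, exactly when 12 ∣ k.
The smallest positive such k is 12.

12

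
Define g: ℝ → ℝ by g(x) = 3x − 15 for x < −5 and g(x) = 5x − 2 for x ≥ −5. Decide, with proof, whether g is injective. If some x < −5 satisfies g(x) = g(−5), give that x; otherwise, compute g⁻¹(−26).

-24/5

Both pieces are strictly increasing (slopes 3 and 5), so each is injective on its own interval.
The left piece maps (−∞, −5) onto (−∞, −30); the right piece maps [−5, ∞) onto [−27, ∞).
These images are disjoint, so no value is attained by both pieces. Therefore g is injective.
Because the two images are disjoint, no x < −5 has g(x) = g(−5), so we compute g⁻¹(−26): −26 lies in [−27, ∞), so solve 5x − 2 = −26: x = (−26 + 2)/5 = −24/5.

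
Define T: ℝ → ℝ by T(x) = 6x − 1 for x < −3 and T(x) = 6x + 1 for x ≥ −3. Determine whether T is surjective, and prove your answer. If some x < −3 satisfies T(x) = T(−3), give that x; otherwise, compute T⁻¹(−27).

Both pieces are strictly increasing (slopes 6 and 6), so each is injective on its own interval.
The left piece maps (−∞, −3) onto (−∞, −19); the right piece maps [−3, ∞) onto [−17, ∞).
The union (−∞, −19) ∪ [−17, ∞) omits the interval between −19 and −17; in particular −19 has no preimage. So T is not surjective.
Because the two images are disjoint, no x < −3 has T(x) = T(−3), so we compute T⁻¹(−27): −27 lies in (−∞, −19), so solve 6x − 1 = −27: x = (−27 + 1)/6 = −13/3.

-13/3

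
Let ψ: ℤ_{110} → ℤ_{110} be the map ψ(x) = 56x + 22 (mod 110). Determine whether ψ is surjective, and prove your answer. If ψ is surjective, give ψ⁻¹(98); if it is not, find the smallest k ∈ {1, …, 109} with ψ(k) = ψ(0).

Since gcd(56, 110) = 2, we have 56x ≡ 0 (mod 2) for all x, so ψ(x) ≡ 0 (mod 2).
But 1 ≢ 0 (mod 2), so 1 ∈ ℤ_{110} has no preimage. Therefore ψ is not surjective.
Since ψ is not surjective, we find the least positive k with ψ(k) = ψ(0): this means 56k ≡ 0 (mod 110), i.e. 110 ∣ 56k. Since gcd(56, 110) = 2, dividing through by 2 this holds exactly when 55 ∣ 28k, and as gcd(28, 55) = 1, exactly when 55 ∣ k.
The smallest positive such k is 55.

55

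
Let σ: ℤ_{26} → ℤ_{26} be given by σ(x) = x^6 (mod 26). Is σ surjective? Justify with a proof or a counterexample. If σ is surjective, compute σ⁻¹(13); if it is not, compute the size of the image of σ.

σ(1) = 1^6 = 1.
σ(3): Repeated squaring mod 26: 3^1 ≡ 3, 3^2 ≡ 3² = 9, 3^4 ≡ 9² = 81 ≡ 3. Since 6 = 4 + 2, 3^6 ≡ 3·9: 3·9 = 27 ≡ 1. So 3^6 ≡ 1 (mod 26).
So σ(1) = σ(3) = 1 while 1 ≠ 3, hence σ is not injective.
A non-injective map from the 26-element set ℤ_{26} to itself takes at most 25 distinct values, so it cannot be surjective. Therefore σ is not surjective.
Since σ is not surjective, we determine |image(σ)|. Computing x^6 mod 26 for each x (by repeated squaring, reducing mod 26 at every step), the values σ(0), σ(1), …, σ(25) are: 0, 1, 12, 1, 14, 25, 12, 25, 12, 1, 14, 25, 14, 13, 14, 25, 14, 1, 12, 25, 12, 25, 14, 1, 12, 1.
The distinct values are {0, 1, 12, 13, 14, 25}; there are 6 of them.

6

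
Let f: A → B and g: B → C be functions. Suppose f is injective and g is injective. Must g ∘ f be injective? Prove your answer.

Suppose (g ∘ f)(x_1) = (g ∘ f)(x_2), i.e. g(f(x_1)) = g(f(x_2)).
Since g is injective, f(x_1) = f(x_2). Since f is injective, x_1 = x_2. Therefore g ∘ f is injective.

injective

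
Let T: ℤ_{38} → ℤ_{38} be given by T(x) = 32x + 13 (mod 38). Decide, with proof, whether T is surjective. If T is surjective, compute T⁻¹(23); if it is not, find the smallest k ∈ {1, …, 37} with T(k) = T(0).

19

Since gcd(32, 38) = 2, we have 32x ≡ 0 (mod 2) for all x, so T(x) ≡ 1 (mod 2).
But 0 ≢ 1 (mod 2), so 0 ∈ ℤ_{38} has no preimage. Thus T is not surjective.
Since T is not surjective, we find the least positive k with T(k) = T(0): this means 32k ≡ 0 (mod 38), i.e. 38 ∣ 32k. Since gcd(32, 38) = 2, dividing through by 2 this holds exactly when 19 ∣ 16k, and as gcd(16, 19) = 1, exactly when 19 ∣ k.
The smallest positive such k is 19.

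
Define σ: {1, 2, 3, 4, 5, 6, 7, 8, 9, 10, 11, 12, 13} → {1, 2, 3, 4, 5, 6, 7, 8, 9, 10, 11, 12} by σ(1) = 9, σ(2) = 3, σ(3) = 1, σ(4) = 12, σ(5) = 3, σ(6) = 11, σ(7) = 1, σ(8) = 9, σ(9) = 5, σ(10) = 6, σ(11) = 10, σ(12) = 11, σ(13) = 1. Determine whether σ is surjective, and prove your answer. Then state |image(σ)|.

8

No element maps to 2, so σ is not surjective.
The image of σ is {1, 3, 5, 6, 9, 10, 11, 12}, which has 8 elements.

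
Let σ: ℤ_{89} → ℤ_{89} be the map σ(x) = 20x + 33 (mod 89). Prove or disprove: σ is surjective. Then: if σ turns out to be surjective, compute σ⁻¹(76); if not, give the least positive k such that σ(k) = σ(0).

60

Recall that σ is surjective if every y in the codomain equals σ(x) for some x in the domain.
Since gcd(20, 89) = 1, 20 is invertible modulo 89. Euclid's algorithm: 89 = 4·20 + 9, 20 = 2·9 + 2, 9 = 4·2 + 1; back-substituting gives 1 = 49·20 − 11·89, so 20⁻¹ ≡ 49 (mod 89).
For any y ∈ ℤ_{89}, x = 49(y − 33) mod 89 satisfies σ(x) = 20·49(y − 33) + 33 ≡ y (since 20·49 ≡ 1 mod 89). So every y has a preimage.
Therefore σ is surjective.
Since σ is surjective, we find σ⁻¹(76): we need 20x ≡ 76 − 33 ≡ 43 (mod 89). Using 20⁻¹ = 49: x ≡ 49·43 = 2107 = 23·89 + 60, so x = 60.
Check: σ(60) = 20·60 + 33 = 1233 = 13·89 + 76 ≡ 76 (mod 89).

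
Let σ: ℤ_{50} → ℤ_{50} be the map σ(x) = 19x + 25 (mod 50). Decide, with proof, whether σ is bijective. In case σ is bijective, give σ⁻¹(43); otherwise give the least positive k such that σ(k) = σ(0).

22

Suppose σ(x_1) = σ(x_2) in ℤ_{50}. Then 19x_1 + 25 ≡ 19x_2 + 25 (mod 50), thus 19(x_1 − x_2) ≡ 0 (mod 50).
Since gcd(19, 50) = 1, 19 is invertible modulo 50, thus x_1 − x_2 ≡ 0 (mod 50), i.e. x_1 = x_2.
We now compute 19⁻¹ mod 50 explicitly. Euclid's algorithm: 50 = 2·19 + 12, 19 = 1·12 + 7, 12 = 1·7 + 5, 7 = 1·5 + 2, 5 = 2·2 + 1; back-substituting gives 1 = 29·19 − 11·50, so 19⁻¹ ≡ 29 (mod 50).
For any y ∈ ℤ_{50}, x = 29(y − 25) mod 50 satisfies σ(x) = 19·29(y − 25) + 25 ≡ y (since 19·29 ≡ 1 mod 50). So every y has a preimage.
So σ is bijective.
Since σ is bijective, we compute σ⁻¹(43): solve 19x + 25 ≡ 43 (mod 50), i.e. 19x ≡ 18 (mod 50).
Multiplying by 19⁻¹ = 29 gives x ≡ 29·18 = 522 = 10·50 + 22 ≡ 22 (mod 50).
Check: σ(22) = 19·22 + 25 = 443 = 8·50 + 43 ≡ 43 (mod 50).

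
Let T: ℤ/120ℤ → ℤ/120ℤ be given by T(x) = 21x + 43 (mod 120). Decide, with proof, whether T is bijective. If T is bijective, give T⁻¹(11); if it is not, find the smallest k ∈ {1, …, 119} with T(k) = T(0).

40

We have gcd(21, 120) = 3 > 1. Taking u = 0 and v = 40: T(0) = 43 and T(40) = 21·40 + 43 = 883 ≡ 43 (mod 120).
So T(0) = T(40) while 0 ≠ 40, hence T is not injective, hence not bijective.
Since T is not bijective, we find the least positive k with T(k) = T(0): this means 21k ≡ 0 (mod 120), i.e. 120 ∣ 21k. Since gcd(21, 120) = 3, dividing through by 3 this holds exactly when 40 ∣ 7k, and as gcd(7, 40) = 1, exactly when 40 ∣ k.
The smallest positive such k is 40.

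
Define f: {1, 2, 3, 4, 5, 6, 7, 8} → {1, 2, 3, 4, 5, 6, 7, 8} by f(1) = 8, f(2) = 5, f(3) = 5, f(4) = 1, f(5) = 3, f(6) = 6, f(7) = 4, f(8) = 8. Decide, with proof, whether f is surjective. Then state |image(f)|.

No element maps to 2, so f is not surjective.
The image of f is {1, 3, 4, 5, 6, 8}, which has 6 elements.

6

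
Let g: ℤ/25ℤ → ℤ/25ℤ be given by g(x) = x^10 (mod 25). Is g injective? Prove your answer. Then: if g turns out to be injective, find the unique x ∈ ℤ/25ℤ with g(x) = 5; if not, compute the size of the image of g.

3

g(2): Repeated squaring mod 25: 2^1 ≡ 2, 2^2 ≡ 2² = 4, 2^4 ≡ 4² = 16, 2^8 ≡ 16² = 256 ≡ 6. Since 10 = 8 + 2, 2^10 ≡ 6·4: 6·4 = 24. So 2^10 ≡ 24 (mod 25).
g(3): Repeated squaring mod 25: 3^1 ≡ 3, 3^2 ≡ 3² = 9, 3^4 ≡ 9² = 81 ≡ 6, 3^8 ≡ 6² = 36 ≡ 11. Since 10 = 8 + 2, 3^10 ≡ 11·9: 11·9 = 99 ≡ 24. So 3^10 ≡ 24 (mod 25).
So g(2) = g(3) = 24 while 2 ≠ 3, thus g is not injective.
Since g is not injective, we determine |image(g)|. Computing x^10 mod 25 for each x (by repeated squaring, reducing mod 25 at every step), the values g(0), g(1), …, g(24) are: 0, 1, 24, 24, 1, 0, 1, 24, 24, 1, 0, 1, 24, 24, 1, 0, 1, 24, 24, 1, 0, 1, 24, 24, 1.
The distinct values are {0, 1, 24}; there are 3 of them.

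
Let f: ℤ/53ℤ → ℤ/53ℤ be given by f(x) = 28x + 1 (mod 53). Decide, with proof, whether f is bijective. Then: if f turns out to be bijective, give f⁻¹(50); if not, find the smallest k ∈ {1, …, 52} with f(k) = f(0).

Suppose f(u) = f(v) in ℤ/53ℤ. Then 28u + 1 ≡ 28v + 1 (mod 53), so 28(u − v) ≡ 0 (mod 53).
Since gcd(28, 53) = 1, 28 is invertible modulo 53, thus u − v ≡ 0 (mod 53), i.e. u = v.
We now compute 28⁻¹ mod 53 explicitly. Euclid's algorithm: 53 = 1·28 + 25, 28 = 1·25 + 3, 25 = 8·3 + 1; back-substituting gives 1 = 36·28 − 19·53, so 28⁻¹ ≡ 36 (mod 53).
For any y ∈ ℤ/53ℤ, x = 36(y − 1) mod 53 satisfies f(x) = 28·36(y − 1) + 1 ≡ y (since 28·36 ≡ 1 mod 53). So every y has a preimage.
Hence f is bijective.
Since f is bijective, we find f⁻¹(50): we need 28x ≡ 50 − 1 ≡ 49 (mod 53). Using 28⁻¹ = 36: x ≡ 36·49 = 1764 = 33·53 + 15, so x = 15.
Check: f(15) = 28·15 + 1 = 421 = 7·53 + 50 ≡ 50 (mod 53).

15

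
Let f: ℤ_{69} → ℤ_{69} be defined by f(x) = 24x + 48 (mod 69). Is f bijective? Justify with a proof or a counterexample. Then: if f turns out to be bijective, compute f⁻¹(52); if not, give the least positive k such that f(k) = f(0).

By definition, f is injective if f(a) = f(b) implies a = b.
We have gcd(24, 69) = 3 > 1. Taking a = 0 and b = 23: f(0) = 48 and f(23) = 24·23 + 48 = 600 ≡ 48 (mod 69).
So f(0) = f(23) while 0 ≠ 23, so f is not injective, hence not bijective.
Since f is not bijective, we find the least positive k with f(k) = f(0): this means 24k ≡ 0 (mod 69), i.e. 69 ∣ 24k. Since gcd(24, 69) = 3, dividing through by 3 this holds exactly when 23 ∣ 8k, and as gcd(8, 23) = 1, exactly when 23 ∣ k.
The smallest positive such k is 23.

23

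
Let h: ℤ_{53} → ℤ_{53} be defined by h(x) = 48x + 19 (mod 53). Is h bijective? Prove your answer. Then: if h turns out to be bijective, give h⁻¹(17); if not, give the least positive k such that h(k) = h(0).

11

Recall: h is injective when h(x_1) = h(x_2) forces x_1 = x_2.
Suppose h(x_1) = h(x_2) in ℤ_{53}. Then 48x_1 + 19 ≡ 48x_2 + 19 (mod 53), therefore 48(x_1 − x_2) ≡ 0 (mod 53).
Since gcd(48, 53) = 1, 48 is invertible modulo 53, so x_1 − x_2 ≡ 0 (mod 53), i.e. x_1 = x_2.
We now compute 48⁻¹ mod 53 explicitly. Euclid's algorithm: 53 = 1·48 + 5, 48 = 9·5 + 3, 5 = 1·3 + 2, 3 = 1·2 + 1; back-substituting gives 1 = 21·48 − 19·53, so 48⁻¹ ≡ 21 (mod 53).
For any y ∈ ℤ_{53}, x = 21(y − 19) mod 53 satisfies h(x) = 48·21(y − 19) + 19 ≡ y (since 48·21 ≡ 1 mod 53). So every y has a preimage.
Thus h is bijective.
Since h is bijective, we find h⁻¹(17): we need 48x ≡ 17 − 19 ≡ 51 (mod 53). Using 48⁻¹ = 21: x ≡ 21·51 = 1071 = 20·53 + 11, so x = 11.
Check: h(11) = 48·11 + 19 = 547 = 10·53 + 17 ≡ 17 (mod 53).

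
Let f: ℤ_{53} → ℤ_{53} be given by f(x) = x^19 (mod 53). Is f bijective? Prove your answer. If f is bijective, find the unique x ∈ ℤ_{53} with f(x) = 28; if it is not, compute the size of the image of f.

24

Since 53 is prime, the nonzero elements of ℤ_{53} form a cyclic group of order 52.
As gcd(19, 52) = 1, raising to the 19th power is a bijection on this group: if s^19 ≡ t^19 then (st^{−1})^19 = 1, and the only element of order dividing gcd(19, 52) = 1 is 1, so s = t.
With f(0) = 0 this makes f injective on all of ℤ_{53}, hence bijective (finite equal-size domain and codomain). In particular f is bijective.
Since f is bijective, we find the preimage of 28. The inverse of x ↦ x^19 on (ℤ_{53})^× is x ↦ x^11, because 19·11 = 209 = 4·52 + 1 ≡ 1 (mod 52) and x^{52} = 1 for x ≠ 0 (Fermat). So f⁻¹(28) = 28^11 mod 53.
Repeated squaring mod 53: 28^1 ≡ 28, 28^2 ≡ 28² = 784 ≡ 42, 28^4 ≡ 42² = 1764 ≡ 15, 28^8 ≡ 15² = 225 ≡ 13. Since 11 = 8 + 2 + 1, 28^11 ≡ 13·42·28: 13·42 = 546 ≡ 16, then 16·28 = 448 ≡ 24. So 28^11 ≡ 24 (mod 53).
Hence f⁻¹(28) = 24.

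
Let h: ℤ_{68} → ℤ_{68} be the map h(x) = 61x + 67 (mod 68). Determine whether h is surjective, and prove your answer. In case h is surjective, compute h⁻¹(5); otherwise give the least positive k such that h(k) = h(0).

38

Since gcd(61, 68) = 1, 61 is invertible modulo 68. Euclid's algorithm: 68 = 1·61 + 7, 61 = 8·7 + 5, 7 = 1·5 + 2, 5 = 2·2 + 1; back-substituting gives 1 = 29·61 − 26·68, so 61⁻¹ ≡ 29 (mod 68).
For any y ∈ ℤ_{68}, x = 29(y − 67) mod 68 satisfies h(x) = 61·29(y − 67) + 67 ≡ y (since 61·29 ≡ 1 mod 68). So every y has a preimage.
Therefore h is surjective.
Since h is surjective, we find h⁻¹(5): we need 61x ≡ 5 − 67 ≡ 6 (mod 68). Using 61⁻¹ = 29: x ≡ 29·6 = 174 = 2·68 + 38, so x = 38.
Check: h(38) = 61·38 + 67 = 2385 = 35·68 + 5 ≡ 5 (mod 68).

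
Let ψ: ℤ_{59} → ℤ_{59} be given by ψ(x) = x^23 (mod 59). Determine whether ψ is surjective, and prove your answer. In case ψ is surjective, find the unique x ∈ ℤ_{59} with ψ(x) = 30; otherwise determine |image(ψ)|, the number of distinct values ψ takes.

32

Since 59 is prime, the nonzero elements of ℤ_{59} form a cyclic group of order 58.
As gcd(23, 58) = 1, raising to the 23rd power is a bijection on this group: if u^23 ≡ v^23 then (uv^{−1})^23 = 1, and the only element of order dividing gcd(23, 58) = 1 is 1, so u = v.
With ψ(0) = 0 this makes ψ injective on all of ℤ_{59}, hence bijective (finite equal-size domain and codomain). In particular ψ is surjective.
Since ψ is surjective, we find the preimage of 30. The inverse of x ↦ x^23 on (ℤ_{59})^× is x ↦ x^53, because 23·53 = 1219 = 21·58 + 1 ≡ 1 (mod 58) and x^{58} = 1 for x ≠ 0 (Fermat). So ψ⁻¹(30) = 30^53 mod 59.
Repeated squaring mod 59: 30^1 ≡ 30, 30^2 ≡ 30² = 900 ≡ 15, 30^4 ≡ 15² = 225 ≡ 48, 30^8 ≡ 48² = 2304 ≡ 3, 30^16 ≡ 3² = 9, 30^32 ≡ 9² = 81 ≡ 22. Since 53 = 32 + 16 + 4 + 1, 30^53 ≡ 22·9·48·30: 22·9 = 198 ≡ 21, then 21·48 = 1008 ≡ 5, then 5·30 = 150 ≡ 32. So 30^53 ≡ 32 (mod 59).
Hence ψ⁻¹(30) = 32.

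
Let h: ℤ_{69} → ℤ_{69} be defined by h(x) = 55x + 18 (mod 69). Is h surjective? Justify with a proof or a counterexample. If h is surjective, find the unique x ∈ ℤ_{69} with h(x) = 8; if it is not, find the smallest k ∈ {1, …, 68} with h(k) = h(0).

50

Since gcd(55, 69) = 1, 55 is invertible modulo 69. Euclid's algorithm: 69 = 1·55 + 14, 55 = 3·14 + 13, 14 = 1·13 + 1; back-substituting gives 1 = 64·55 − 51·69, so 55⁻¹ ≡ 64 (mod 69).
Then y ↦ 64(y − 18) is a two-sided inverse to h, so every y ∈ ℤ_{69} has a preimage.
Therefore h is surjective.
Since h is surjective, we compute h⁻¹(8): solve 55x + 18 ≡ 8 (mod 69), i.e. 55x ≡ 59 (mod 69).
Multiplying by 55⁻¹ = 64 gives x ≡ 64·59 = 3776 = 54·69 + 50 ≡ 50 (mod 69).
Check: h(50) = 55·50 + 18 = 2768 = 40·69 + 8 ≡ 8 (mod 69).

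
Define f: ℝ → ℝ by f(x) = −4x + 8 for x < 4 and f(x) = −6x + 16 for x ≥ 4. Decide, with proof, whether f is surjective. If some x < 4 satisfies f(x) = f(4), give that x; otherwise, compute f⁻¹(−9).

25/6

Both pieces are strictly decreasing (slopes −4 and −6), so each is injective on its own interval.
The left piece maps (−∞, 4) onto (−8, ∞); the right piece maps [4, ∞) onto (−∞, −8].
These images together cover ℝ, so f is surjective.
Because the two images are disjoint, no x < 4 has f(x) = f(4), so we compute f⁻¹(−9): −9 lies in (−∞, −8], so solve −6x + 16 = −9: x = (−9 − 16)/(−6) = 25/6.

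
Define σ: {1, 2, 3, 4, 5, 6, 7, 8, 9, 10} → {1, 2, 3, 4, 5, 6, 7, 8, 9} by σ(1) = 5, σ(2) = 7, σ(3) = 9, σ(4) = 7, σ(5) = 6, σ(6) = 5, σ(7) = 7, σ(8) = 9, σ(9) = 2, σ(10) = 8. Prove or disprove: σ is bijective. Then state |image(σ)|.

6

σ(2) = 7 = σ(4) with 2 ≠ 4, so σ is not injective, hence not bijective.
The image of σ is {2, 5, 6, 7, 8, 9}, which has 6 elements.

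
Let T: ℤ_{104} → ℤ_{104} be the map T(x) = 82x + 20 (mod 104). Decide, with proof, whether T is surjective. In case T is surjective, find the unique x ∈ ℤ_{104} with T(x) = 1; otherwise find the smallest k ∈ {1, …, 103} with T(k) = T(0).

Since gcd(82, 104) = 2, we have 82x ≡ 0 (mod 2) for all x, so T(x) ≡ 0 (mod 2).
But 1 ≢ 0 (mod 2), so 1 ∈ ℤ_{104} has no preimage. So T is not surjective.
Since T is not surjective, we find the least positive k with T(k) = T(0): this means 82k ≡ 0 (mod 104), i.e. 104 ∣ 82k. Since gcd(82, 104) = 2, dividing through by 2 this holds exactly when 52 ∣ 41k, and as gcd(41, 52) = 1, exactly when 52 ∣ k.
The smallest positive such k is 52.

52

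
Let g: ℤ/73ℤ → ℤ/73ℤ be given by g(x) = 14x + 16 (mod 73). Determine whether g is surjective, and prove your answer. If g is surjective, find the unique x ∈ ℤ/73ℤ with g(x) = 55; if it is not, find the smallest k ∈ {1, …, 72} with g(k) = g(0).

Since gcd(14, 73) = 1, 14 is invertible modulo 73. Euclid's algorithm: 73 = 5·14 + 3, 14 = 4·3 + 2, 3 = 1·2 + 1; back-substituting gives 1 = 47·14 − 9·73, so 14⁻¹ ≡ 47 (mod 73).
For any y ∈ ℤ/73ℤ, x = 47(y − 16) mod 73 satisfies g(x) = 14·47(y − 16) + 16 ≡ y (since 14·47 ≡ 1 mod 73). So every y has a preimage.
Thus g is surjective.
Since g is surjective, we compute g⁻¹(55): solve 14x + 16 ≡ 55 (mod 73), i.e. 14x ≡ 39 (mod 73).
Multiplying by 14⁻¹ = 47 gives x ≡ 47·39 = 1833 = 25·73 + 8 ≡ 8 (mod 73).
Check: g(8) = 14·8 + 16 = 128 = 1·73 + 55 ≡ 55 (mod 73).

8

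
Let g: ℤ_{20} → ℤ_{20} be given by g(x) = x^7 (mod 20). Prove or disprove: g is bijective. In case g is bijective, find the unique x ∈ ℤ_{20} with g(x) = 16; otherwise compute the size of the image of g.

g(0) = 0^7 = 0.
g(10): Repeated squaring mod 20: 10^1 ≡ 10, 10^2 ≡ 10² = 100 ≡ 0, 10^4 ≡ 0² = 0. Since 7 = 4 + 2 + 1, 10^7 ≡ 0·0·10: 0·0 = 0, then 0·10 = 0. So 10^7 ≡ 0 (mod 20).
So g(0) = g(10) = 0 while 0 ≠ 10, so g is not injective, hence not bijective.
Since g is not bijective, we determine |image(g)|. Computing x^7 mod 20 for each x (by repeated squaring, reducing mod 20 at every step), the values g(0), g(1), …, g(19) are: 0, 1, 8, 7, 4, 5, 16, 3, 12, 9, 0, 11, 8, 17, 4, 15, 16, 13, 12, 19.
The distinct values are {0, 1, 3, 4, 5, 7, 8, 9, 11, 12, 13, 15, 16, 17, 19}; there are 15 of them.

15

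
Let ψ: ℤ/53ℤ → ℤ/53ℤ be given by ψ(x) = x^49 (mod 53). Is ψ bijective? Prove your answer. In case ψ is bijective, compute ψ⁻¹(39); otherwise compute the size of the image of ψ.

48

Since 53 is prime, the nonzero elements of ℤ/53ℤ form a cyclic group of order 52.
As gcd(49, 52) = 1, raising to the 49th power is a bijection on this group: if a^49 ≡ b^49 then (ab^{−1})^49 = 1, and the only element of order dividing gcd(49, 52) = 1 is 1, so a = b.
With ψ(0) = 0 this makes ψ injective on all of ℤ/53ℤ, hence bijective (finite equal-size domain and codomain). In particular ψ is bijective.
Since ψ is bijective, we find the preimage of 39. The inverse of x ↦ x^49 on (ℤ/53ℤ)^× is x ↦ x^17, because 49·17 = 833 = 16·52 + 1 ≡ 1 (mod 52) and x^{52} = 1 for x ≠ 0 (Fermat). So ψ⁻¹(39) = 39^17 mod 53.
Repeated squaring mod 53: 39^1 ≡ 39, 39^2 ≡ 39² = 1521 ≡ 37, 39^4 ≡ 37² = 1369 ≡ 44, 39^8 ≡ 44² = 1936 ≡ 28, 39^16 ≡ 28² = 784 ≡ 42. Since 17 = 16 + 1, 39^17 ≡ 42·39: 42·39 = 1638 ≡ 48. So 39^17 ≡ 48 (mod 53).
Hence ψ⁻¹(39) = 48.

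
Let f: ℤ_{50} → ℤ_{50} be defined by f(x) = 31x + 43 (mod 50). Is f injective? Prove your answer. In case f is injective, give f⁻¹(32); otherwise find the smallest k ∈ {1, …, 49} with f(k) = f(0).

19

Suppose f(s) = f(t) in ℤ_{50}. Then 31s + 43 ≡ 31t + 43 (mod 50), therefore 31(s − t) ≡ 0 (mod 50).
Since gcd(31, 50) = 1, 31 is invertible modulo 50, thus s − t ≡ 0 (mod 50), i.e. s = t.
Hence f is injective.
We now compute 31⁻¹ mod 50 explicitly. Euclid's algorithm: 50 = 1·31 + 19, 31 = 1·19 + 12, 19 = 1·12 + 7, 12 = 1·7 + 5, 7 = 1·5 + 2, 5 = 2·2 + 1; back-substituting gives 1 = 21·31 − 13·50, so 31⁻¹ ≡ 21 (mod 50).
Since f is injective, we find f⁻¹(32): we need 31x ≡ 32 − 43 ≡ 39 (mod 50). Using 31⁻¹ = 21: x ≡ 21·39 = 819 = 16·50 + 19, so x = 19.
Check: f(19) = 31·19 + 43 = 632 = 12·50 + 32 ≡ 32 (mod 50).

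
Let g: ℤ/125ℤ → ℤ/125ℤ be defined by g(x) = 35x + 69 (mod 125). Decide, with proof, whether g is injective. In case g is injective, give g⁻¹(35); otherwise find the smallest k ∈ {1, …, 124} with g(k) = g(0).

We have gcd(35, 125) = 5 > 1. Taking u = 0 and v = 25: g(0) = 69 and g(25) = 35·25 + 69 = 944 ≡ 69 (mod 125).
So g(0) = g(25) while 0 ≠ 25, therefore g is not injective.
Since g is not injective, we find the least positive k with g(k) = g(0): this means 35k ≡ 0 (mod 125), i.e. 125 ∣ 35k. Since gcd(35, 125) = 5, dividing through by 5 this holds exactly when 25 ∣ 7k, and as gcd(7, 25) = 1, exactly when 25 ∣ k.
The smallest positive such k is 25.

25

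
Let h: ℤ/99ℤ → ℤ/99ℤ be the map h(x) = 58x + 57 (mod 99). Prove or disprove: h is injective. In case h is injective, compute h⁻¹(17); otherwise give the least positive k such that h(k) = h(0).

Suppose h(a) = h(b) in ℤ/99ℤ. Then 58a + 57 ≡ 58b + 57 (mod 99), hence 58(a − b) ≡ 0 (mod 99).
Since gcd(58, 99) = 1, 58 is invertible modulo 99, thus a − b ≡ 0 (mod 99), i.e. a = b.
So h is injective.
We now compute 58⁻¹ mod 99 explicitly. Euclid's algorithm: 99 = 1·58 + 41, 58 = 1·41 + 17, 41 = 2·17 + 7, 17 = 2·7 + 3, 7 = 2·3 + 1; back-substituting gives 1 = 70·58 − 41·99, so 58⁻¹ ≡ 70 (mod 99).
Since h is injective, we find h⁻¹(17): we need 58x ≡ 17 − 57 ≡ 59 (mod 99). Using 58⁻¹ = 70: x ≡ 70·59 = 4130 = 41·99 + 71, so x = 71.
Check: h(71) = 58·71 + 57 = 4175 = 42·99 + 17 ≡ 17 (mod 99).

71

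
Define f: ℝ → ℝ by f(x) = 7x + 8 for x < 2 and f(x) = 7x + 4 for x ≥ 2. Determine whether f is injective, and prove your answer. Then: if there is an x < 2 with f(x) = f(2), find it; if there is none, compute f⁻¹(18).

Both pieces are strictly increasing (slopes 7 and 7), so each is injective on its own interval.
The left piece maps (−∞, 2) onto (−∞, 22); the right piece maps [2, ∞) onto [18, ∞).
These images overlap. In particular f(2) = 18 (right piece), and solving 7x + 8 = 18 on the left piece gives x = 10/7 < 2.
So f(10/7) = f(2) with 10/7 ≠ 2, and f is not injective. This x = 10/7 is the requested value below 2.

10/7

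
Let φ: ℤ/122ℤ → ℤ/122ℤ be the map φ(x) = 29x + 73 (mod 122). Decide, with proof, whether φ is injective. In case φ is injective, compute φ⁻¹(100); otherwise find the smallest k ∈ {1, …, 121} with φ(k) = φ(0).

If φ(x_1) = φ(x_2), then 29x_1 ≡ 29x_2 (mod 122). Because gcd(29, 122) = 1, we may cancel 29 to get x_1 ≡ x_2 (mod 122).
Thus φ is injective.
We now compute 29⁻¹ mod 122 explicitly. Euclid's algorithm: 122 = 4·29 + 6, 29 = 4·6 + 5, 6 = 1·5 + 1; back-substituting gives 1 = 101·29 − 24·122, so 29⁻¹ ≡ 101 (mod 122).
Since φ is injective, we find φ⁻¹(100): we need 29x ≡ 100 − 73 ≡ 27 (mod 122). Using 29⁻¹ = 101: x ≡ 101·27 = 2727 = 22·122 + 43, so x = 43.
Check: φ(43) = 29·43 + 73 = 1320 = 10·122 + 100 ≡ 100 (mod 122).

43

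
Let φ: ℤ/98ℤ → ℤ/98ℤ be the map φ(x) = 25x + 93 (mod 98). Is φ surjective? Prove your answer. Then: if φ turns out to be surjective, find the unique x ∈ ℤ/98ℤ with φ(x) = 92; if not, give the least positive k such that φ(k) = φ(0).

47

Recall: φ is surjective if every y in the codomain equals φ(x) for some x in the domain.
Since gcd(25, 98) = 1, 25 is invertible modulo 98. Euclid's algorithm: 98 = 3·25 + 23, 25 = 1·23 + 2, 23 = 11·2 + 1; back-substituting gives 1 = 51·25 − 13·98, so 25⁻¹ ≡ 51 (mod 98).
Then y ↦ 51(y − 93) is a two-sided inverse to φ, so every y ∈ ℤ/98ℤ has a preimage.
Thus φ is surjective.
Since φ is surjective, we compute φ⁻¹(92): solve 25x + 93 ≡ 92 (mod 98), i.e. 25x ≡ 97 (mod 98).
Multiplying by 25⁻¹ = 51 gives x ≡ 51·97 = 4947 = 50·98 + 47 ≡ 47 (mod 98).
Check: φ(47) = 25·47 + 93 = 1268 = 12·98 + 92 ≡ 92 (mod 98).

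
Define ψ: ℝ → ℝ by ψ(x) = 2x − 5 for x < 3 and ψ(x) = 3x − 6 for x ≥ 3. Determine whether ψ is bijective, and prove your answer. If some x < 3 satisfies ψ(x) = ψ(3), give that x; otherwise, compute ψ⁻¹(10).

Both pieces are strictly increasing (slopes 2 and 3), so each is injective on its own interval.
The left piece maps (−∞, 3) onto (−∞, 1); the right piece maps [3, ∞) onto [3, ∞).
The images leave a gap (1 has no preimage), so ψ is not surjective, hence not bijective.
Because the two images are disjoint, no x < 3 has ψ(x) = ψ(3), so we compute ψ⁻¹(10): 10 lies in [3, ∞), so solve 3x − 6 = 10: x = (10 + 6)/3 = 16/3.

16/3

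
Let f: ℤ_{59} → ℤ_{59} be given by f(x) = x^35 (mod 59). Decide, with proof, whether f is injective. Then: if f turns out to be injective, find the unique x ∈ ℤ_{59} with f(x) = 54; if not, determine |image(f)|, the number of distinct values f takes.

Since 59 is prime, the nonzero elements of ℤ_{59} form a cyclic group of order 58.
As gcd(35, 58) = 1, raising to the 35th power is a bijection on this group: if u^35 ≡ v^35 then (uv^{−1})^35 = 1, and the only element of order dividing gcd(35, 58) = 1 is 1, so u = v.
With f(0) = 0 this makes f injective on all of ℤ_{59}, hence bijective (finite equal-size domain and codomain). In particular f is injective.
Since f is injective, we find the preimage of 54. The inverse of x ↦ x^35 on (ℤ_{59})^× is x ↦ x^5, because 35·5 = 175 = 3·58 + 1 ≡ 1 (mod 58) and x^{58} = 1 for x ≠ 0 (Fermat). So f⁻¹(54) = 54^5 mod 59.
Repeated squaring mod 59: 54^1 ≡ 54, 54^2 ≡ 54² = 2916 ≡ 25, 54^4 ≡ 25² = 625 ≡ 35. Since 5 = 4 + 1, 54^5 ≡ 35·54: 35·54 = 1890 ≡ 2. So 54^5 ≡ 2 (mod 59).
Hence f⁻¹(54) = 2.

2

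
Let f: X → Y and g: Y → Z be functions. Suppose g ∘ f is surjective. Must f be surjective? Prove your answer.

No. Take X = {1, 2}, Y = {1, 2, 3, 4}, Z = {1}, f(a) = 1 for every a ∈ X, and g(b) = 1 for every b ∈ Y.
Then g ∘ f is surjective onto {1}, but 4 ∈ Y has no preimage under f, so f is not surjective.

not surjective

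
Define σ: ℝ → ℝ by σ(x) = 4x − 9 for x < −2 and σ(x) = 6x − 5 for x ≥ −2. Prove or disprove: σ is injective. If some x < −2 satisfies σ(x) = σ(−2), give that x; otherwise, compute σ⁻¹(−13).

Both pieces are strictly increasing (slopes 4 and 6), so each is injective on its own interval.
The left piece maps (−∞, −2) onto (−∞, −17); the right piece maps [−2, ∞) onto [−17, ∞).
These images are disjoint, so no value is attained by both pieces. Hence σ is injective.
Because the two images are disjoint, no x < −2 has σ(x) = σ(−2), so we compute σ⁻¹(−13): −13 lies in [−17, ∞), so solve 6x − 5 = −13: x = (−13 + 5)/6 = −4/3.

-4/3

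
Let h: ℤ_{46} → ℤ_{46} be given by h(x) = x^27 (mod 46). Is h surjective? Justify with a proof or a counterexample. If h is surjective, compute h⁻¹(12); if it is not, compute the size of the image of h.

Computing x^27 mod 46 for each x (by repeated squaring, reducing mod 46 at every step), the values h(0), h(1), …, h(45) are: 0, 1, 32, 13, 12, 43, 2, 17, 16, 31, 42, 5, 18, 27, 38, 7, 6, 21, 26, 11, 10, 37, 22, 23, 24, 9, 36, 35, 20, 25, 40, 39, 8, 19, 28, 41, 4, 15, 30, 29, 44, 3, 34, 33, 14, 45.
Every element of ℤ_{46} appears exactly once in this list, so h is a bijection, and in particular surjective.
Since h is surjective, we read off the preimage of 12 from the same table: h(4) = 12, so h⁻¹(12) = 4.

4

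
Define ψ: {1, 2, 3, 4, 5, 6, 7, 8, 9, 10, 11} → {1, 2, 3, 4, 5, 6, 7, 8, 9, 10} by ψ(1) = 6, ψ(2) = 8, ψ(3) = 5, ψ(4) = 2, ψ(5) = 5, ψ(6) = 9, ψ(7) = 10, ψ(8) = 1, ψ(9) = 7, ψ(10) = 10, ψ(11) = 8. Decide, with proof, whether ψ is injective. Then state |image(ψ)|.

ψ(3) = 5 = ψ(5) with 3 ≠ 5, so ψ is not injective.
The image of ψ is {1, 2, 5, 6, 7, 8, 9, 10}, which has 8 elements.

8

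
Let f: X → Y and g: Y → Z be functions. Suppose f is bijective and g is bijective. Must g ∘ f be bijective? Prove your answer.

Injectivity: if g(f(a)) = g(f(b)) then f(a) = f(b) (g injective) so a = b (f injective).
Surjectivity: for c ∈ Z pick b with g(b) = c, then a with f(a) = b; then (g ∘ f)(a) = c.
Thus g ∘ f is bijective.

bijective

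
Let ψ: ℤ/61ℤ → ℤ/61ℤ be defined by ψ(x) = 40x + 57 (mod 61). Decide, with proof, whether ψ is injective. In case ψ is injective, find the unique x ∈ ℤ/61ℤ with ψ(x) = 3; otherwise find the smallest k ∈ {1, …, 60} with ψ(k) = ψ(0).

20

Recall that ψ is injective if ψ(a) = ψ(b) implies a = b.
If ψ(a) = ψ(b), then 40a ≡ 40b (mod 61). Because gcd(40, 61) = 1, we may cancel 40 to get a ≡ b (mod 61).
Thus ψ is injective.
We now compute 40⁻¹ mod 61 explicitly. Euclid's algorithm: 61 = 1·40 + 21, 40 = 1·21 + 19, 21 = 1·19 + 2, 19 = 9·2 + 1; back-substituting gives 1 = 29·40 − 19·61, so 40⁻¹ ≡ 29 (mod 61).
Since ψ is injective, we find ψ⁻¹(3): we need 40x ≡ 3 − 57 ≡ 7 (mod 61). Using 40⁻¹ = 29: x ≡ 29·7 = 203 = 3·61 + 20, so x = 20.
Check: ψ(20) = 40·20 + 57 = 857 = 14·61 + 3 ≡ 3 (mod 61).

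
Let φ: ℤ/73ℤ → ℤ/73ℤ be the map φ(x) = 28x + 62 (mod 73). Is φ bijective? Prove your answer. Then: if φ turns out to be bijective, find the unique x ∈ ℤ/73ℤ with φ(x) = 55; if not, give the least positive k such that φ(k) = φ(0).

If φ(s) = φ(t), then 28s ≡ 28t (mod 73). Because gcd(28, 73) = 1, we may cancel 28 to get s ≡ t (mod 73).
We now compute 28⁻¹ mod 73 explicitly. Euclid's algorithm: 73 = 2·28 + 17, 28 = 1·17 + 11, 17 = 1·11 + 6, 11 = 1·6 + 5, 6 = 1·5 + 1; back-substituting gives 1 = 60·28 − 23·73, so 28⁻¹ ≡ 60 (mod 73).
For any y ∈ ℤ/73ℤ, x = 60(y − 62) mod 73 satisfies φ(x) = 28·60(y − 62) + 62 ≡ y (since 28·60 ≡ 1 mod 73). So every y has a preimage.
Hence φ is bijective.
Since φ is bijective, we compute φ⁻¹(55): solve 28x + 62 ≡ 55 (mod 73), i.e. 28x ≡ 66 (mod 73).
Multiplying by 28⁻¹ = 60 gives x ≡ 60·66 = 3960 = 54·73 + 18 ≡ 18 (mod 73).
Check: φ(18) = 28·18 + 62 = 566 = 7·73 + 55 ≡ 55 (mod 73).

18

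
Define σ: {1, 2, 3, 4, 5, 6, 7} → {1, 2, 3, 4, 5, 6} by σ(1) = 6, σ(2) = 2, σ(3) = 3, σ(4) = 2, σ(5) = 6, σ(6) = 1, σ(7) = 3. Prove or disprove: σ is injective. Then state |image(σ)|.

σ(2) = 2 = σ(4) with 2 ≠ 4, so σ is not injective.
The image of σ is {1, 2, 3, 6}, which has 4 elements.

4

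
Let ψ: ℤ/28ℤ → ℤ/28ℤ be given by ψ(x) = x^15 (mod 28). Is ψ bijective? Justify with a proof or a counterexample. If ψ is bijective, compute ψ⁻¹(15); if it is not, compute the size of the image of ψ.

9

ψ(2): Repeated squaring mod 28: 2^1 ≡ 2, 2^2 ≡ 2² = 4, 2^4 ≡ 4² = 16, 2^8 ≡ 16² = 256 ≡ 4. Since 15 = 8 + 4 + 2 + 1, 2^15 ≡ 4·16·4·2: 4·16 = 64 ≡ 8, then 8·4 = 32 ≡ 4, then 4·2 = 8. So 2^15 ≡ 8 (mod 28).
ψ(4): Repeated squaring mod 28: 4^1 ≡ 4, 4^2 ≡ 4² = 16, 4^4 ≡ 16² = 256 ≡ 4, 4^8 ≡ 4² = 16. Since 15 = 8 + 4 + 2 + 1, 4^15 ≡ 16·4·16·4: 16·4 = 64 ≡ 8, then 8·16 = 128 ≡ 16, then 16·4 = 64 ≡ 8. So 4^15 ≡ 8 (mod 28).
So ψ(2) = ψ(4) = 8 while 2 ≠ 4, hence ψ is not injective, hence not bijective.
Since ψ is not bijective, we determine |image(ψ)|. Computing x^15 mod 28 for each x (by repeated squaring, reducing mod 28 at every step), the values ψ(0), ψ(1), …, ψ(27) are: 0, 1, 8, 27, 8, 13, 20, 7, 8, 1, 20, 15, 20, 13, 0, 15, 8, 13, 8, 27, 20, 21, 8, 15, 20, 1, 20, 27.
The distinct values are {0, 1, 7, 8, 13, 15, 20, 21, 27}; there are 9 of them.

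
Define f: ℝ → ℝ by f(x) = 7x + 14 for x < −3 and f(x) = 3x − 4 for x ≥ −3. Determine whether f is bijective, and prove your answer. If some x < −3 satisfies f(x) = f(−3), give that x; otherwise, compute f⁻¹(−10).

-27/7

Both pieces are strictly increasing (slopes 7 and 3), so each is injective on its own interval.
The left piece maps (−∞, −3) onto (−∞, −7); the right piece maps [−3, ∞) onto [−13, ∞).
These images overlap. In particular f(−3) = −13 (right piece), and solving 7x + 14 = −13 on the left piece gives x = −27/7 < −3.
So f(−27/7) = f(−3) with −27/7 ≠ −3, and f is not injective, hence not bijective. This x = −27/7 is the requested value below −3.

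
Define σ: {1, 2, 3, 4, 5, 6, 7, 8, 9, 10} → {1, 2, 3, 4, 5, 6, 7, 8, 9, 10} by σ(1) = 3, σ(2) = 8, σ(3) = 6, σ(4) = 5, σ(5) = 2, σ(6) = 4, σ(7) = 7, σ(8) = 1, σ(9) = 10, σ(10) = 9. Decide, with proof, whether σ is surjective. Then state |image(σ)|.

10

Every element of the codomain has a preimage: 1 = σ(8), 2 = σ(5), 3 = σ(1), 4 = σ(6), 5 = σ(4), 6 = σ(3), 7 = σ(7), 8 = σ(2), 9 = σ(10), 10 = σ(9).
Thus σ is surjective.
The image of σ is {1, 2, 3, 4, 5, 6, 7, 8, 9, 10}, which has 10 elements.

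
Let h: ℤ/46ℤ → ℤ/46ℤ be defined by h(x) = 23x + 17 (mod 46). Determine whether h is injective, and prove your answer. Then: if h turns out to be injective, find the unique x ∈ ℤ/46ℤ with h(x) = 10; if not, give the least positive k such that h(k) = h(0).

2

By definition, injectivity means: for all u, v in the domain, h(u) = h(v) implies u = v.
We have gcd(23, 46) = 23 > 1. Taking u = 0 and v = 2: h(0) = 17 and h(2) = 23·2 + 17 = 63 ≡ 17 (mod 46).
So h(0) = h(2) while 0 ≠ 2, so h is not injective.
Since h is not injective, we find the least positive k with h(k) = h(0): this means 23k ≡ 0 (mod 46), i.e. 46 ∣ 23k. Since gcd(23, 46) = 23, dividing through by 23 this holds exactly when 2 ∣ k.
The smallest positive such k is 2.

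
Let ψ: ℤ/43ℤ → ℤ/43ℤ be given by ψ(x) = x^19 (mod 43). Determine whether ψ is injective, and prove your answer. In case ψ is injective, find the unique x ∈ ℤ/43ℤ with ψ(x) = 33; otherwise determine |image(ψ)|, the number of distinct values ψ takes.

20

Since 43 is prime, the nonzero elements of ℤ/43ℤ form a cyclic group of order 42.
As gcd(19, 42) = 1, raising to the 19th power is a bijection on this group: if s^19 ≡ t^19 then (st^{−1})^19 = 1, and the only element of order dividing gcd(19, 42) = 1 is 1, so s = t.
With ψ(0) = 0 this makes ψ injective on all of ℤ/43ℤ, hence bijective (finite equal-size domain and codomain). In particular ψ is injective.
Since ψ is injective, we find the preimage of 33. The inverse of x ↦ x^19 on (ℤ/43ℤ)^× is x ↦ x^31, because 19·31 = 589 = 14·42 + 1 ≡ 1 (mod 42) and x^{42} = 1 for x ≠ 0 (Fermat). So ψ⁻¹(33) = 33^31 mod 43.
Repeated squaring mod 43: 33^1 ≡ 33, 33^2 ≡ 33² = 1089 ≡ 14, 33^4 ≡ 14² = 196 ≡ 24, 33^8 ≡ 24² = 576 ≡ 17, 33^16 ≡ 17² = 289 ≡ 31. Since 31 = 16 + 8 + 4 + 2 + 1, 33^31 ≡ 31·17·24·14·33: 31·17 = 527 ≡ 11, then 11·24 = 264 ≡ 6, then 6·14 = 84 ≡ 41, then 41·33 = 1353 ≡ 20. So 33^31 ≡ 20 (mod 43).
Hence ψ⁻¹(33) = 20.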